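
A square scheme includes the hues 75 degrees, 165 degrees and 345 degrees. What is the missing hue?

A square tetradic scheme places four hues every 90°.
The full set through 75° is {75°, 165°, 255°, 345°}.
Given {75°, 165°, 345°}, the missing hue is 255°.

255°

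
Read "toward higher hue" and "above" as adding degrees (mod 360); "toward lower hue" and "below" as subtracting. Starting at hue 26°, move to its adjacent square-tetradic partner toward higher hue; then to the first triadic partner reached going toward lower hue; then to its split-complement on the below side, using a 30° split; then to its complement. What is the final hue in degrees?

326°

square ↑ +90°: 26 + 90 = 116°
triadic ↓ −120°: 116 − 120 = -4 → -4 + 360 = 356°
split-comp 30° ↓ +150°: 356 + 150 = 506 → 506 − 360 = 146°
complement +180°: 146 + 180 = 326°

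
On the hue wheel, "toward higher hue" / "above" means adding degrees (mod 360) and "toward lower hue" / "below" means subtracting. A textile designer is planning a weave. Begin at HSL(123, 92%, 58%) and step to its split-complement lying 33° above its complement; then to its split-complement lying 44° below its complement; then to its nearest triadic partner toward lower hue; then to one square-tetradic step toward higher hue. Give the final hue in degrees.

+213° (split-comp 33° ↑): 123 + 213 = 336°
+136° (split-comp 44° ↓): 336 + 136 = 472 → 472 − 360 = 112°
−120° (triadic ↓): 112 − 120 = -8 → -8 + 360 = 352°
+90° (square ↑): 352 + 90 = 442 → 442 − 360 = 82°

82°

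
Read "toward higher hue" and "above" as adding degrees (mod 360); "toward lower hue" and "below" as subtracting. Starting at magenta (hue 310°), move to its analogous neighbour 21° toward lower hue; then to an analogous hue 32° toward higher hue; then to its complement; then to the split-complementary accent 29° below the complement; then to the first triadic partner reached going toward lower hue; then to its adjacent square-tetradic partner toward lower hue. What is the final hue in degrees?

82°

310 − 21 = 289°   (analog 21° ↓)
289 + 32 = 321°   (analog 32° ↑)
321 + 180 = 501 → 501 − 360 = 141°   (complement)
141 + 151 = 292°   (split-comp 29° ↓)
292 − 120 = 172°   (triadic ↓)
172 − 90 = 82°   (square ↓)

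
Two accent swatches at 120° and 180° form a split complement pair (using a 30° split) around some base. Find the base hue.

The accents sit 30° either side of the complement, so the complement is their short-arc midpoint on the wheel.
Short-arc midpoint of 120° and 180°: 150°.
Base is 180° from the complement: 150 − 180 = -30 → -30 + 360 = 330°

330°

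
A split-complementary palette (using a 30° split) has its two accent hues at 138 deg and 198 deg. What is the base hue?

The accents sit 30° either side of the complement, so the complement is their short-arc midpoint on the wheel.
Short-arc midpoint of 138° and 198°: 168°.
Base is 180° from the complement: 168 − 180 = -12 → -12 + 360 = 348°

348°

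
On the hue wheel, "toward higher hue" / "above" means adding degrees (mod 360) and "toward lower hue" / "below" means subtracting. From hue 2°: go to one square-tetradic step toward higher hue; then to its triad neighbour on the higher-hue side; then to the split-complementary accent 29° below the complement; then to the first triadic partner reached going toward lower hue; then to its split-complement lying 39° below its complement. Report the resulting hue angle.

2 + 90 = 92°   (square ↑)
92 + 120 = 212°   (triadic ↑)
212 + 151 = 363 → 363 − 360 = 3°   (split-comp 29° ↓)
3 − 120 = -117 → -117 + 360 = 243°   (triadic ↓)
243 + 141 = 384 → 384 − 360 = 24°   (split-comp 39° ↓)

24°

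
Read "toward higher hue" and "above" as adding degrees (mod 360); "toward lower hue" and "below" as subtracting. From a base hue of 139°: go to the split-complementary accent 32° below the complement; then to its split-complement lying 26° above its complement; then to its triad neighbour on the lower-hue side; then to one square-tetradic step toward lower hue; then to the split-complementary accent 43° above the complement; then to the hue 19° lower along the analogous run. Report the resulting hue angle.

139 + 148 = 287°   (split-comp 32° ↓)
287 + 206 = 493 → 493 − 360 = 133°   (split-comp 26° ↑)
133 − 120 = 13°   (triadic ↓)
13 − 90 = -77 → -77 + 360 = 283°   (square ↓)
283 + 223 = 506 → 506 − 360 = 146°   (split-comp 43° ↑)
146 − 19 = 127°   (analog 19° ↓)

127°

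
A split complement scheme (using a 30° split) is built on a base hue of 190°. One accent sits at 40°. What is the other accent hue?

Split-complementary hues sit 30° either side of the complement.
Complement of the base 190°: 190 + 180 = 370 → 370 − 360 = 10°
The given accent 40° is 30° one side of 10°; the other accent sits 30° the other side: 10 − 30 = -20 → -20 + 360 = 340°

340°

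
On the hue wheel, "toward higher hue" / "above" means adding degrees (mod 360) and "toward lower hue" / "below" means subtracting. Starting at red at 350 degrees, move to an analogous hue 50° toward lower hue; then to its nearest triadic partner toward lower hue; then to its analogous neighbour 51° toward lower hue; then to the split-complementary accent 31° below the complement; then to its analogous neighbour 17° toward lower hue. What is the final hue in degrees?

261°

−50° (analog 50° ↓): 350 − 50 = 300°
−120° (triadic ↓): 300 − 120 = 180°
−51° (analog 51° ↓): 180 − 51 = 129°
+149° (split-comp 31° ↓): 129 + 149 = 278°
−17° (analog 17° ↓): 278 − 17 = 261°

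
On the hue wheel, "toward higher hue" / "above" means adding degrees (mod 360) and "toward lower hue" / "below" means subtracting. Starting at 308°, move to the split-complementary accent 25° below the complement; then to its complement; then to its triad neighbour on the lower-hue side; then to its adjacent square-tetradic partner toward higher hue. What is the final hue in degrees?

253°

split-comp 25° ↓ +155°: 308 + 155 = 463 → 463 − 360 = 103°
complement +180°: 103 + 180 = 283°
triadic ↓ −120°: 283 − 120 = 163°
square ↑ +90°: 163 + 90 = 253°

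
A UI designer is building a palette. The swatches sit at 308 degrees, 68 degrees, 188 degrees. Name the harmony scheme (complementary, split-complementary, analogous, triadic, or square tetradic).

Sort the hues: 68°, 188°, 308°.
Successive gaps around the wheel: 120°, 120°, 120°.
Three hues equally spaced 120° apart form a triad.

triadic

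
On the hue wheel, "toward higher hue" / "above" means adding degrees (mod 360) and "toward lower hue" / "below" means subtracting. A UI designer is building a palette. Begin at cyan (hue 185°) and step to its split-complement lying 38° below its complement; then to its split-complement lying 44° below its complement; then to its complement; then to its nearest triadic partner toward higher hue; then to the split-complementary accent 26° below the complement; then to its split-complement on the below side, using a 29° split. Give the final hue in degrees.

348°

split-comp 38° ↓ +142°: 185 + 142 = 327°
split-comp 44° ↓ +136°: 327 + 136 = 463 → 463 − 360 = 103°
complement +180°: 103 + 180 = 283°
triadic ↑ +120°: 283 + 120 = 403 → 403 − 360 = 43°
split-comp 26° ↓ +154°: 43 + 154 = 197°
split-comp 29° ↓ +151°: 197 + 151 = 348°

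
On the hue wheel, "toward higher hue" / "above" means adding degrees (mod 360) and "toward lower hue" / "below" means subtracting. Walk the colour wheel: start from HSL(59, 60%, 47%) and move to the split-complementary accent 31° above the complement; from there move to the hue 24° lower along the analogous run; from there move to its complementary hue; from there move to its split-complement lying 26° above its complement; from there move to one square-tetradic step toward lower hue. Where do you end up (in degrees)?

split-comp 31° ↑ +211°: 59 + 211 = 270°
analog 24° ↓ −24°: 270 − 24 = 246°
complement +180°: 246 + 180 = 426 → 426 − 360 = 66°
split-comp 26° ↑ +206°: 66 + 206 = 272°
square ↓ −90°: 272 − 90 = 182°

182°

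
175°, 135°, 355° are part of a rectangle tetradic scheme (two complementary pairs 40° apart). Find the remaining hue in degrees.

315°

A rectangular tetradic uses two complementary pairs 40° apart: offsets 0°, 40°, 180°, 220°.
Among {135°, 175°, 355°}, 175° and 355° are a 180° pair.
The remaining hue 135° needs its own complement: 135 + 180 = 315°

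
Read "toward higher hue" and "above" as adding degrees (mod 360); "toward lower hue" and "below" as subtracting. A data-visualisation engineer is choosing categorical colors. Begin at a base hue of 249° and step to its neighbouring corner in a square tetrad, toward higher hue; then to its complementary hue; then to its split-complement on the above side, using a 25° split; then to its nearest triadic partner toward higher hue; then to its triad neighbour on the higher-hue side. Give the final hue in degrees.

249 + 90 = 339°   (square ↑)
339 + 180 = 519 → 519 − 360 = 159°   (complement)
159 + 205 = 364 → 364 − 360 = 4°   (split-comp 25° ↑)
4 + 120 = 124°   (triadic ↑)
124 + 120 = 244°   (triadic ↑)

244°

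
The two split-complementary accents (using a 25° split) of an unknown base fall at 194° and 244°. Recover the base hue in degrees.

39°

The accents sit 25° either side of the complement, so the complement is their short-arc midpoint on the wheel.
Short-arc midpoint of 194° and 244°: 219°.
Base is 180° from the complement: 219 − 180 = 39°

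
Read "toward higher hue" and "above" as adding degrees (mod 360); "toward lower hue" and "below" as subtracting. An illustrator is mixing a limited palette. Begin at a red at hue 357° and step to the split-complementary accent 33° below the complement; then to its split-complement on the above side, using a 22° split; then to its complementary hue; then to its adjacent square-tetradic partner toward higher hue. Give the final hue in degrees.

256°

split-comp 33° ↓ +147°: 357 + 147 = 504 → 504 − 360 = 144°
split-comp 22° ↑ +202°: 144 + 202 = 346°
complement +180°: 346 + 180 = 526 → 526 − 360 = 166°
square ↑ +90°: 166 + 90 = 256°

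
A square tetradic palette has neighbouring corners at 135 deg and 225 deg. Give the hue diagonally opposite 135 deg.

A square tetradic scheme places four hues 90° apart; opposite corners are 180° apart.
135 + 180 = 315°

315°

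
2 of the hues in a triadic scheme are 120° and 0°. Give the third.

240°

A triad places three hues 120° apart.
The full set through 0° is {0°, 120°, 240°}.
Given {0°, 120°}, the missing hue is 240°.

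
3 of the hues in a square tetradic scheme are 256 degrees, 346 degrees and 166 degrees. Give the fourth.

A square tetradic scheme places four hues every 90°.
The full set through 166° is {76°, 166°, 256°, 346°}.
Given {166°, 256°, 346°}, the missing hue is 76°.

76°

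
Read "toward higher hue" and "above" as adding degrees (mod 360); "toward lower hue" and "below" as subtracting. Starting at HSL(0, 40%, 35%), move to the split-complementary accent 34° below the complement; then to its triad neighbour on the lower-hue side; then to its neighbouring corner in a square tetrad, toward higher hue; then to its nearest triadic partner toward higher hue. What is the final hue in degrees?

split-comp 34° ↓ +146°: 0 + 146 = 146°
triadic ↓ −120°: 146 − 120 = 26°
square ↑ +90°: 26 + 90 = 116°
triadic ↑ +120°: 116 + 120 = 236°

236°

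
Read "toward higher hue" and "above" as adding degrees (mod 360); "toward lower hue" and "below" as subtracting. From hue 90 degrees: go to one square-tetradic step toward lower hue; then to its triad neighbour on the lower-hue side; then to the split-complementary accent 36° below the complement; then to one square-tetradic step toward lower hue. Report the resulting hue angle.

294°

90 − 90 = 0°   (square ↓)
0 − 120 = -120 → -120 + 360 = 240°   (triadic ↓)
240 + 144 = 384 → 384 − 360 = 24°   (split-comp 36° ↓)
24 − 90 = -66 → -66 + 360 = 294°   (square ↓)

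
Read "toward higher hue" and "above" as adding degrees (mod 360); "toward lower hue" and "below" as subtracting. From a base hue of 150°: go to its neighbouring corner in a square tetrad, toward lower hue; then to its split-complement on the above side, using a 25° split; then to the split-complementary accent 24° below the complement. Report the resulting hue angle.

square ↓ −90°: 150 − 90 = 60°
split-comp 25° ↑ +205°: 60 + 205 = 265°
split-comp 24° ↓ +156°: 265 + 156 = 421 → 421 − 360 = 61°

61°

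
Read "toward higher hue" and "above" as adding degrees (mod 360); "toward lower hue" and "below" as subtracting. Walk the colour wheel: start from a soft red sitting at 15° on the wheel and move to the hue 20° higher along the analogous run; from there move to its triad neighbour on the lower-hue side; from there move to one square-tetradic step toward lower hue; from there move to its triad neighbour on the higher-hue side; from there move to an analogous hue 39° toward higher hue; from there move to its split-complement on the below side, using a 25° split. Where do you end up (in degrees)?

15 + 20 = 35°   (analog 20° ↑)
35 − 120 = -85 → -85 + 360 = 275°   (triadic ↓)
275 − 90 = 185°   (square ↓)
185 + 120 = 305°   (triadic ↑)
305 + 39 = 344°   (analog 39° ↑)
344 + 155 = 499 → 499 − 360 = 139°   (split-comp 25° ↓)

139°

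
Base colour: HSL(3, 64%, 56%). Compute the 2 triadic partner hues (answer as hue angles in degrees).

123° and 243°

A triad places three hues 120° apart.
3 + 120 = 123°
3 + 240 = 243°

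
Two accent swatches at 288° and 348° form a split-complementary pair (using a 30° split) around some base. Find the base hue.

The accents sit 30° either side of the complement, so the complement is their short-arc midpoint on the wheel.
Short-arc midpoint of 288° and 348°: 318°.
Base is 180° from the complement: 318 − 180 = 138°

138°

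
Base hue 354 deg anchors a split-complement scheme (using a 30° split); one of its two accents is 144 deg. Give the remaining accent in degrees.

204°

Split-complementary hues sit 30° either side of the complement.
Complement of the base 354°: 354 + 180 = 534 → 534 − 360 = 174°
The given accent 144° is 30° one side of 174°; the other accent sits 30° the other side: 174 + 30 = 204°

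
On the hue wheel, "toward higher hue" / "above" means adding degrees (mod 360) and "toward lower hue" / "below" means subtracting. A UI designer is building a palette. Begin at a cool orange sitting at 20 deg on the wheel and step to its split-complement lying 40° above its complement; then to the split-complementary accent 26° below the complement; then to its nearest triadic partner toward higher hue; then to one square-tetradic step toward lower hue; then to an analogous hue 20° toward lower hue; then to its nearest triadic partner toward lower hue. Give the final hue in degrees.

+220° (split-comp 40° ↑): 20 + 220 = 240°
+154° (split-comp 26° ↓): 240 + 154 = 394 → 394 − 360 = 34°
+120° (triadic ↑): 34 + 120 = 154°
−90° (square ↓): 154 − 90 = 64°
−20° (analog 20° ↓): 64 − 20 = 44°
−120° (triadic ↓): 44 − 120 = -76 → -76 + 360 = 284°

284°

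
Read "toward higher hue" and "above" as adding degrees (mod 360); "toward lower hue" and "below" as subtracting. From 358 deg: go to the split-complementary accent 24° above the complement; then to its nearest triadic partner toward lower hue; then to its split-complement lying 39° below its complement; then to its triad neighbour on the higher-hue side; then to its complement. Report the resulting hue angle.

163°

+204° (split-comp 24° ↑): 358 + 204 = 562 → 562 − 360 = 202°
−120° (triadic ↓): 202 − 120 = 82°
+141° (split-comp 39° ↓): 82 + 141 = 223°
+120° (triadic ↑): 223 + 120 = 343°
+180° (complement): 343 + 180 = 523 → 523 − 360 = 163°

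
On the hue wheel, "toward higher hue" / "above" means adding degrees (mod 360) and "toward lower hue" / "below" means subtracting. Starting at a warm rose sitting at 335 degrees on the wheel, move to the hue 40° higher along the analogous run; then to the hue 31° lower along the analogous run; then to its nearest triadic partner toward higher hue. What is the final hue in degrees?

335 + 40 = 375 → 375 − 360 = 15°   (analog 40° ↑)
15 − 31 = -16 → -16 + 360 = 344°   (analog 31° ↓)
344 + 120 = 464 → 464 − 360 = 104°   (triadic ↑)

104°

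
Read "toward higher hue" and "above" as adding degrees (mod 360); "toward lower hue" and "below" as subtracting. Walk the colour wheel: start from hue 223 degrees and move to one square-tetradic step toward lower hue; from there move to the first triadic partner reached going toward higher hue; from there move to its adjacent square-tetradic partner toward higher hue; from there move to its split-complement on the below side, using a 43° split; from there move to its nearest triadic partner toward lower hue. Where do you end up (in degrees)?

0°

square ↓ −90°: 223 − 90 = 133°
triadic ↑ +120°: 133 + 120 = 253°
square ↑ +90°: 253 + 90 = 343°
split-comp 43° ↓ +137°: 343 + 137 = 480 → 480 − 360 = 120°
triadic ↓ −120°: 120 − 120 = 0°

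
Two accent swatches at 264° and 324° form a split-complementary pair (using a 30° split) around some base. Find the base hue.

The accents sit 30° either side of the complement, so the complement is their short-arc midpoint on the wheel.
Short-arc midpoint of 264° and 324°: 294°.
Base is 180° from the complement: 294 − 180 = 114°

114°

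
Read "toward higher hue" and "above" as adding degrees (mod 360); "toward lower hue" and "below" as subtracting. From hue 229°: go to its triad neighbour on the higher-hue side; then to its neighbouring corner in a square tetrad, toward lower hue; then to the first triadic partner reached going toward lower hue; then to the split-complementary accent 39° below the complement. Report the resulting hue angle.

280°

+120° (triadic ↑): 229 + 120 = 349°
−90° (square ↓): 349 − 90 = 259°
−120° (triadic ↓): 259 − 120 = 139°
+141° (split-comp 39° ↓): 139 + 141 = 280°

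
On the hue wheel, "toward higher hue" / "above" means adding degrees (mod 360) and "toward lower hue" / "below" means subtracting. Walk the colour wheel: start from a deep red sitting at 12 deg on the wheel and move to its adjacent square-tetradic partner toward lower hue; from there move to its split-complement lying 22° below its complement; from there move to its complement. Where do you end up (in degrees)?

12 − 90 = -78 → -78 + 360 = 282°   (square ↓)
282 + 158 = 440 → 440 − 360 = 80°   (split-comp 22° ↓)
80 + 180 = 260°   (complement)

260°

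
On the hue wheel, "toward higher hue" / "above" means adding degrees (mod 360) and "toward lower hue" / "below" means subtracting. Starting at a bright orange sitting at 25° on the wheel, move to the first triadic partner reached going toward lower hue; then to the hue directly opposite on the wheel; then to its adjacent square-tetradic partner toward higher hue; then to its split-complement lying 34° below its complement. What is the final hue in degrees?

321°

triadic ↓ −120°: 25 − 120 = -95 → -95 + 360 = 265°
complement +180°: 265 + 180 = 445 → 445 − 360 = 85°
square ↑ +90°: 85 + 90 = 175°
split-comp 34° ↓ +146°: 175 + 146 = 321°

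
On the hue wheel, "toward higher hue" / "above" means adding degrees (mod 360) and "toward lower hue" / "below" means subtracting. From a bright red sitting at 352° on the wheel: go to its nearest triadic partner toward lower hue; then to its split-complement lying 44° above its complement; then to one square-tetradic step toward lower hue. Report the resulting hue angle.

6°

352 − 120 = 232°   (triadic ↓)
232 + 224 = 456 → 456 − 360 = 96°   (split-comp 44° ↑)
96 − 90 = 6°   (square ↓)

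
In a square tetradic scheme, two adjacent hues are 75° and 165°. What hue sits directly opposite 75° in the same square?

255°

A square tetradic scheme places four hues 90° apart; opposite corners are 180° apart.
75 + 180 = 255°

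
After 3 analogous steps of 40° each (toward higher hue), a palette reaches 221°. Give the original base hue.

101°

3 steps of 40° (toward higher hue) give a net shift of +120°.
Start = end − shift: 221 − 120 = 101°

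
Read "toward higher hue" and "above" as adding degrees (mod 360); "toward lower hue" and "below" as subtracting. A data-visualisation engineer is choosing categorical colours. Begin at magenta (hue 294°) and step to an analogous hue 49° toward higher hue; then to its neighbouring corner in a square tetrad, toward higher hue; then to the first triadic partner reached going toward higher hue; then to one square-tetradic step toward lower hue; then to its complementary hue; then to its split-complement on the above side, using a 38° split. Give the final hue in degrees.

141°

+49° (analog 49° ↑): 294 + 49 = 343°
+90° (square ↑): 343 + 90 = 433 → 433 − 360 = 73°
+120° (triadic ↑): 73 + 120 = 193°
−90° (square ↓): 193 − 90 = 103°
+180° (complement): 103 + 180 = 283°
+218° (split-comp 38° ↑): 283 + 218 = 501 → 501 − 360 = 141°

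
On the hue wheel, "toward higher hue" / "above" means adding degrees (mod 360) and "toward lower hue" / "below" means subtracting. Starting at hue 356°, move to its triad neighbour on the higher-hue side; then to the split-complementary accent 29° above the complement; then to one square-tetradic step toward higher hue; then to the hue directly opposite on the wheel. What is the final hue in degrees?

235°

356 + 120 = 476 → 476 − 360 = 116°   (triadic ↑)
116 + 209 = 325°   (split-comp 29° ↑)
325 + 90 = 415 → 415 − 360 = 55°   (square ↑)
55 + 180 = 235°   (complement)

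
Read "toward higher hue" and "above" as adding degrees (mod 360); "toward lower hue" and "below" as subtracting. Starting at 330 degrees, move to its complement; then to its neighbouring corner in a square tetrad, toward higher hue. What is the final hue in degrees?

240°

+180° (complement): 330 + 180 = 510 → 510 − 360 = 150°
+90° (square ↑): 150 + 90 = 240°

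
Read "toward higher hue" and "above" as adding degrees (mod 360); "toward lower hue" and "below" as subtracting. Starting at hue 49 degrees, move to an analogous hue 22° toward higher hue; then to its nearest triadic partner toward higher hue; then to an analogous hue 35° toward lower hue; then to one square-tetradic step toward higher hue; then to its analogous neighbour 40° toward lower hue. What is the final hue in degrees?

+22° (analog 22° ↑): 49 + 22 = 71°
+120° (triadic ↑): 71 + 120 = 191°
−35° (analog 35° ↓): 191 − 35 = 156°
+90° (square ↑): 156 + 90 = 246°
−40° (analog 40° ↓): 246 − 40 = 206°

206°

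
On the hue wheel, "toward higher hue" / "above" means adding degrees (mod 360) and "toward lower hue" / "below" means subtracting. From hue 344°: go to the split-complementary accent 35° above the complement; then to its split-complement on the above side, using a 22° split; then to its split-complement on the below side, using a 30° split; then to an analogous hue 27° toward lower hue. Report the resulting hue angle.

164°

split-comp 35° ↑ +215°: 344 + 215 = 559 → 559 − 360 = 199°
split-comp 22° ↑ +202°: 199 + 202 = 401 → 401 − 360 = 41°
split-comp 30° ↓ +150°: 41 + 150 = 191°
analog 27° ↓ −27°: 191 − 27 = 164°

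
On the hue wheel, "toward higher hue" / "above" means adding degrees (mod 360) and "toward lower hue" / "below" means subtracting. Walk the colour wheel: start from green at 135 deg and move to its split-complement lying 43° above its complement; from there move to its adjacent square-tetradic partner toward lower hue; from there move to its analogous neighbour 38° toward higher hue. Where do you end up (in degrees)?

+223° (split-comp 43° ↑): 135 + 223 = 358°
−90° (square ↓): 358 − 90 = 268°
+38° (analog 38° ↑): 268 + 38 = 306°

306°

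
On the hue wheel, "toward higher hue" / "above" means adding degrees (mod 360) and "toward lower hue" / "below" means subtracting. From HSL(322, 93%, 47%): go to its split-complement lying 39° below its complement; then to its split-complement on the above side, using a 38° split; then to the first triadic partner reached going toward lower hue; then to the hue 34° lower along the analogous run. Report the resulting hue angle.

167°

split-comp 39° ↓ +141°: 322 + 141 = 463 → 463 − 360 = 103°
split-comp 38° ↑ +218°: 103 + 218 = 321°
triadic ↓ −120°: 321 − 120 = 201°
analog 34° ↓ −34°: 201 − 34 = 167°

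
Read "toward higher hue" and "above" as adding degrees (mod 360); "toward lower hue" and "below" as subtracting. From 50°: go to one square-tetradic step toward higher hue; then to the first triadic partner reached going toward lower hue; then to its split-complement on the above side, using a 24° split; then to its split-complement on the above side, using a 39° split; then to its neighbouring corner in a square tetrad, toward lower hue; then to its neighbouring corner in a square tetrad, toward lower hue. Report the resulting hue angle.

263°

+90° (square ↑): 50 + 90 = 140°
−120° (triadic ↓): 140 − 120 = 20°
+204° (split-comp 24° ↑): 20 + 204 = 224°
+219° (split-comp 39° ↑): 224 + 219 = 443 → 443 − 360 = 83°
−90° (square ↓): 83 − 90 = -7 → -7 + 360 = 353°
−90° (square ↓): 353 − 90 = 263°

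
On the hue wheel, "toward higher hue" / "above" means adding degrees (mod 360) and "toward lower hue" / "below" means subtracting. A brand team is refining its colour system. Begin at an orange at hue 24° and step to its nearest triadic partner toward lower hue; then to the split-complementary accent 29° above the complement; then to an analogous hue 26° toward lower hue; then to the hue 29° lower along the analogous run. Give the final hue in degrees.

58°

triadic ↓ −120°: 24 − 120 = -96 → -96 + 360 = 264°
split-comp 29° ↑ +209°: 264 + 209 = 473 → 473 − 360 = 113°
analog 26° ↓ −26°: 113 − 26 = 87°
analog 29° ↓ −29°: 87 − 29 = 58°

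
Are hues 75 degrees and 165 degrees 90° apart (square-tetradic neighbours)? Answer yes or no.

Angular distance: |75 − 165| = 90 = 90°.
90° apart (square-tetradic neighbours) requires 90°.

yes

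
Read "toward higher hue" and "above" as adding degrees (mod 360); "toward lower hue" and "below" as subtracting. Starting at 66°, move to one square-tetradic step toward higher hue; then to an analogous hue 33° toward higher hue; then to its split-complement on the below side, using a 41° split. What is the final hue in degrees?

328°

square ↑ +90°: 66 + 90 = 156°
analog 33° ↑ +33°: 156 + 33 = 189°
split-comp 41° ↓ +139°: 189 + 139 = 328°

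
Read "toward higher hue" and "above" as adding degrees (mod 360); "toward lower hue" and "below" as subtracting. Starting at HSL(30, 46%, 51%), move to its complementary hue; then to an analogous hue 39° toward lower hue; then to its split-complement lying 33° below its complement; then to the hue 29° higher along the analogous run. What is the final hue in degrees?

30 + 180 = 210°   (complement)
210 − 39 = 171°   (analog 39° ↓)
171 + 147 = 318°   (split-comp 33° ↓)
318 + 29 = 347°   (analog 29° ↑)

347°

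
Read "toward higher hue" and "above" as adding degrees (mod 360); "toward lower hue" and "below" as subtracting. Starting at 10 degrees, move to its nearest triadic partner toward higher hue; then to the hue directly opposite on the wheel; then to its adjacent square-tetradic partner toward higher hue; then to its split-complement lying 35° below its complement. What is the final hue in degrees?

185°

+120° (triadic ↑): 10 + 120 = 130°
+180° (complement): 130 + 180 = 310°
+90° (square ↑): 310 + 90 = 400 → 400 − 360 = 40°
+145° (split-comp 35° ↓): 40 + 145 = 185°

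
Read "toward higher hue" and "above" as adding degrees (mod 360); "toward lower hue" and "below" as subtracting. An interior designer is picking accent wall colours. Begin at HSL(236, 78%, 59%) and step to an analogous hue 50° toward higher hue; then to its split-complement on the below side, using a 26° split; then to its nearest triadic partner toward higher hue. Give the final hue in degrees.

200°

analog 50° ↑ +50°: 236 + 50 = 286°
split-comp 26° ↓ +154°: 286 + 154 = 440 → 440 − 360 = 80°
triadic ↑ +120°: 80 + 120 = 200°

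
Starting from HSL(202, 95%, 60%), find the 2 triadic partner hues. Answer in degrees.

A triad places three hues 120° apart.
202 + 120 = 322°
202 + 240 = 442 → 442 − 360 = 82°

322° and 82°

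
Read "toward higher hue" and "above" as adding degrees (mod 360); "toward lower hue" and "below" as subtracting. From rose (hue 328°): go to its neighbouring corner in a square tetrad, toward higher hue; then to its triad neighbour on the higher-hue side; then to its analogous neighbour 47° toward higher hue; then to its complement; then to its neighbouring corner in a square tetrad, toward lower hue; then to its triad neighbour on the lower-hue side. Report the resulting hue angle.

+90° (square ↑): 328 + 90 = 418 → 418 − 360 = 58°
+120° (triadic ↑): 58 + 120 = 178°
+47° (analog 47° ↑): 178 + 47 = 225°
+180° (complement): 225 + 180 = 405 → 405 − 360 = 45°
−90° (square ↓): 45 − 90 = -45 → -45 + 360 = 315°
−120° (triadic ↓): 315 − 120 = 195°

195°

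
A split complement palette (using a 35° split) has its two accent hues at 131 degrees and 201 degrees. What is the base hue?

346°

The accents sit 35° either side of the complement, so the complement is their short-arc midpoint on the wheel.
Short-arc midpoint of 131° and 201°: 166°.
Base is 180° from the complement: 166 − 180 = -14 → -14 + 360 = 346°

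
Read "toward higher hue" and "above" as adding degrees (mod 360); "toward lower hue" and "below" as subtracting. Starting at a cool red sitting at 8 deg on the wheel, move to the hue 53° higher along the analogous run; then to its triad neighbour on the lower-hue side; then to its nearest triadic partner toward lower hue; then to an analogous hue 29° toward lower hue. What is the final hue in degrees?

152°

8 + 53 = 61°   (analog 53° ↑)
61 − 120 = -59 → -59 + 360 = 301°   (triadic ↓)
301 − 120 = 181°   (triadic ↓)
181 − 29 = 152°   (analog 29° ↓)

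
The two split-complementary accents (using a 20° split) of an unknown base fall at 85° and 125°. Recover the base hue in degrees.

The accents sit 20° either side of the complement, so the complement is their short-arc midpoint on the wheel.
Short-arc midpoint of 85° and 125°: 105°.
Base is 180° from the complement: 105 − 180 = -75 → -75 + 360 = 285°

285°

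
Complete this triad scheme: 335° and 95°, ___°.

A triad places three hues 120° apart.
The full set through 95° is {95°, 215°, 335°}.
Given {95°, 335°}, the missing hue is 215°.

215°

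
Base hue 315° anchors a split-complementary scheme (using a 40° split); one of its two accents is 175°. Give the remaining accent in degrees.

Split-complementary hues sit 40° either side of the complement.
Complement of the base 315°: 315 + 180 = 495 → 495 − 360 = 135°
The given accent 175° is 40° one side of 135°; the other accent sits 40° the other side: 135 − 40 = 95°

95°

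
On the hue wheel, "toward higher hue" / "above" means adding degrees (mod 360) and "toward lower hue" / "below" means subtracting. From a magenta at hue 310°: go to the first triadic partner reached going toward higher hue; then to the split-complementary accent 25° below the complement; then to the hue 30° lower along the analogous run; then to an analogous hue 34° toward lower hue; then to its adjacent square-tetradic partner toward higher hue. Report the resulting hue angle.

251°

triadic ↑ +120°: 310 + 120 = 430 → 430 − 360 = 70°
split-comp 25° ↓ +155°: 70 + 155 = 225°
analog 30° ↓ −30°: 225 − 30 = 195°
analog 34° ↓ −34°: 195 − 34 = 161°
square ↑ +90°: 161 + 90 = 251°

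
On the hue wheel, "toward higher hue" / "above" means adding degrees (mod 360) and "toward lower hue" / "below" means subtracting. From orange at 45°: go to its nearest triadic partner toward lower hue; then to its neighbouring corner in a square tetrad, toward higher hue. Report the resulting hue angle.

15°

−120° (triadic ↓): 45 − 120 = -75 → -75 + 360 = 285°
+90° (square ↑): 285 + 90 = 375 → 375 − 360 = 15°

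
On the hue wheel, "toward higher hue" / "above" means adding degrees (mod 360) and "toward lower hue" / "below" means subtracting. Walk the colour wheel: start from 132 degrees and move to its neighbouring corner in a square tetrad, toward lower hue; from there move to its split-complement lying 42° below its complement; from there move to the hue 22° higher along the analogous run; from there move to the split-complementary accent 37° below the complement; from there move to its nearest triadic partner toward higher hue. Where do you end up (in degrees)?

105°

−90° (square ↓): 132 − 90 = 42°
+138° (split-comp 42° ↓): 42 + 138 = 180°
+22° (analog 22° ↑): 180 + 22 = 202°
+143° (split-comp 37° ↓): 202 + 143 = 345°
+120° (triadic ↑): 345 + 120 = 465 → 465 − 360 = 105°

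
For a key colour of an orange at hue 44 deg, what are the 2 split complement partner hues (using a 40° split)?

184° and 264°

Split-complementary hues sit 40° either side of the complement.
Complement of 44 deg: 44 + 180 = 224°
224 − 40 = 184°
224 + 40 = 264°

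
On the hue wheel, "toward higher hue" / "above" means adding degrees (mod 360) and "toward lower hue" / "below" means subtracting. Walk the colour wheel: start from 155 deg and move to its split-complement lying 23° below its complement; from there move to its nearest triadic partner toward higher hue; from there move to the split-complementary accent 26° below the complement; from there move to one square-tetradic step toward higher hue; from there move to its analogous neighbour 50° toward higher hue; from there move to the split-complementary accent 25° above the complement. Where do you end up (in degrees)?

211°

155 + 157 = 312°   (split-comp 23° ↓)
312 + 120 = 432 → 432 − 360 = 72°   (triadic ↑)
72 + 154 = 226°   (split-comp 26° ↓)
226 + 90 = 316°   (square ↑)
316 + 50 = 366 → 366 − 360 = 6°   (analog 50° ↑)
6 + 205 = 211°   (split-comp 25° ↑)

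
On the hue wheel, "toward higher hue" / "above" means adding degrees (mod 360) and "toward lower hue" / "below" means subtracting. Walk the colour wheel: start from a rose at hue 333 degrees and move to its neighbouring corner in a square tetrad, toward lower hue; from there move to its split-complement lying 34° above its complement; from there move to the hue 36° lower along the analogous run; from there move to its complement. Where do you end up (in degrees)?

square ↓ −90°: 333 − 90 = 243°
split-comp 34° ↑ +214°: 243 + 214 = 457 → 457 − 360 = 97°
analog 36° ↓ −36°: 97 − 36 = 61°
complement +180°: 61 + 180 = 241°

241°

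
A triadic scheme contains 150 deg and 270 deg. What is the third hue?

30°

A triad spaces three hues 120° apart.
The full set is {30°, 150°, 270°}.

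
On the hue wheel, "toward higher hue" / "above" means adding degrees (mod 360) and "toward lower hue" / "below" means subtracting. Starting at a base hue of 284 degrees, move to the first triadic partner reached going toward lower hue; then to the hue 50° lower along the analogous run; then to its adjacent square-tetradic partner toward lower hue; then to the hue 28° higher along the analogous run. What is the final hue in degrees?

52°

triadic ↓ −120°: 284 − 120 = 164°
analog 50° ↓ −50°: 164 − 50 = 114°
square ↓ −90°: 114 − 90 = 24°
analog 28° ↑ +28°: 24 + 28 = 52°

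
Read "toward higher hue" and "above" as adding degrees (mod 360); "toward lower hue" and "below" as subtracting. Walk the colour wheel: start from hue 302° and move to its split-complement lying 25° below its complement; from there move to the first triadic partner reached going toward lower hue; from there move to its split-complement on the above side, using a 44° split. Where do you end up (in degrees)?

201°

+155° (split-comp 25° ↓): 302 + 155 = 457 → 457 − 360 = 97°
−120° (triadic ↓): 97 − 120 = -23 → -23 + 360 = 337°
+224° (split-comp 44° ↑): 337 + 224 = 561 → 561 − 360 = 201°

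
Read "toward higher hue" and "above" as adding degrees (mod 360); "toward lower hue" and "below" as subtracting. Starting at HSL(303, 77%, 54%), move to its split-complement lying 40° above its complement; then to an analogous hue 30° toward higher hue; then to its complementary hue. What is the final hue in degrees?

13°

+220° (split-comp 40° ↑): 303 + 220 = 523 → 523 − 360 = 163°
+30° (analog 30° ↑): 163 + 30 = 193°
+180° (complement): 193 + 180 = 373 → 373 − 360 = 13°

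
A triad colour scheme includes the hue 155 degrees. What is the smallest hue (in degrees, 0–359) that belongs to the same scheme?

35°

A triad places three hues 120° apart.
The full set through 155° is {35°, 155°, 275°}.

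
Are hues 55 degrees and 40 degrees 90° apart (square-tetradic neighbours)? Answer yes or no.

no

Angular distance: |55 − 40| = 15 = 15°.
90° apart (square-tetradic neighbours) requires 90°.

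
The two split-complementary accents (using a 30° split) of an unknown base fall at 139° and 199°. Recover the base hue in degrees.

The accents sit 30° either side of the complement, so the complement is their short-arc midpoint on the wheel.
Short-arc midpoint of 139° and 199°: 169°.
Base is 180° from the complement: 169 − 180 = -11 → -11 + 360 = 349°

349°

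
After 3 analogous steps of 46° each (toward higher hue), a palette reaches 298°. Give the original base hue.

3 steps of 46° (toward higher hue) give a net shift of +138°.
Start = end − shift: 298 − 138 = 160°

160°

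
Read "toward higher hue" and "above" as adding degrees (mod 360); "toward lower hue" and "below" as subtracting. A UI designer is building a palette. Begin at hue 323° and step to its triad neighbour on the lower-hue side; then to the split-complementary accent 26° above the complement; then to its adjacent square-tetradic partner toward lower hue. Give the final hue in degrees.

−120° (triadic ↓): 323 − 120 = 203°
+206° (split-comp 26° ↑): 203 + 206 = 409 → 409 − 360 = 49°
−90° (square ↓): 49 − 90 = -41 → -41 + 360 = 319°

319°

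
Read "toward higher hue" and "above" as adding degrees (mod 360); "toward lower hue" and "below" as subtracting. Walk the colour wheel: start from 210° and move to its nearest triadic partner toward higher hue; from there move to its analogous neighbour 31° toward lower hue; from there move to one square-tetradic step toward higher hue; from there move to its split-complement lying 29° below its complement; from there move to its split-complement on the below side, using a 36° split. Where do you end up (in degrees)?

210 + 120 = 330°   (triadic ↑)
330 − 31 = 299°   (analog 31° ↓)
299 + 90 = 389 → 389 − 360 = 29°   (square ↑)
29 + 151 = 180°   (split-comp 29° ↓)
180 + 144 = 324°   (split-comp 36° ↓)

324°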